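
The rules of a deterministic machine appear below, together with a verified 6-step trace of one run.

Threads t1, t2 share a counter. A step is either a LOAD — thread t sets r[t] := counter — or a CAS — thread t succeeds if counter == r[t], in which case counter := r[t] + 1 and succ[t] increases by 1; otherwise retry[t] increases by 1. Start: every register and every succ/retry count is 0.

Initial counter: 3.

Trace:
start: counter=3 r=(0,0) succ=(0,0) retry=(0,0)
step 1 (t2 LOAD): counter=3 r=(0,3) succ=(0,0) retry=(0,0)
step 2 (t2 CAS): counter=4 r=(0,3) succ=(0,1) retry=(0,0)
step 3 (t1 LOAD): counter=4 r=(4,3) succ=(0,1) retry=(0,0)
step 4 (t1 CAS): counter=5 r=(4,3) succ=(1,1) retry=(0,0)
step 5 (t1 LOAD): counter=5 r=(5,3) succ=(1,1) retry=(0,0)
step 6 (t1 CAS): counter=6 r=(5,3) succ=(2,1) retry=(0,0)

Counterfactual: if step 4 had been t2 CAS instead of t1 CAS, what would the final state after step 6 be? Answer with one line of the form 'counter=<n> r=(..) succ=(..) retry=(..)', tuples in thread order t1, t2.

(re-executing from step 4 with the substitution; state before step 4: counter=4 r=(4,3) succ=(0,1) retry=(0,0))
step 4 (t2 CAS): counter=4 r=(4,3) succ=(0,1) retry=(0,1)
step 5 (t1 LOAD): counter=4 r=(4,3) succ=(0,1) retry=(0,1)
step 6 (t1 CAS): counter=5 r=(4,3) succ=(1,1) retry=(0,1)

counter=5 r=(4,3) succ=(1,1) retry=(0,1)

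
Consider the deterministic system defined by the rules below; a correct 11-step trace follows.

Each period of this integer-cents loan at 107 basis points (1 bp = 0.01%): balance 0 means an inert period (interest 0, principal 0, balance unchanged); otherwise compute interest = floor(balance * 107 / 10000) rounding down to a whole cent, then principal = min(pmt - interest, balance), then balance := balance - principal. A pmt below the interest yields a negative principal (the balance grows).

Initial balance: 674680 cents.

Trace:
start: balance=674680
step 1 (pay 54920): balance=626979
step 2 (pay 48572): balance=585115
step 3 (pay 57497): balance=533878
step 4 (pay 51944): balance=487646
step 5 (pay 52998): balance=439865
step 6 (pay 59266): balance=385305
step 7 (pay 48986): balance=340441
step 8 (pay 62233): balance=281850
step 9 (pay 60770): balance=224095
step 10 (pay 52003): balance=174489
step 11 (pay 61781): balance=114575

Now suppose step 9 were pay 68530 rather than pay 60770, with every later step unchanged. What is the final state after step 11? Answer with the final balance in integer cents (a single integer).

106648

(re-executing from step 9 with the substitution; state before step 9: balance=281850)
step 9 (pay 68530): balance=216335
step 10 (pay 52003): balance=166646
step 11 (pay 61781): balance=106648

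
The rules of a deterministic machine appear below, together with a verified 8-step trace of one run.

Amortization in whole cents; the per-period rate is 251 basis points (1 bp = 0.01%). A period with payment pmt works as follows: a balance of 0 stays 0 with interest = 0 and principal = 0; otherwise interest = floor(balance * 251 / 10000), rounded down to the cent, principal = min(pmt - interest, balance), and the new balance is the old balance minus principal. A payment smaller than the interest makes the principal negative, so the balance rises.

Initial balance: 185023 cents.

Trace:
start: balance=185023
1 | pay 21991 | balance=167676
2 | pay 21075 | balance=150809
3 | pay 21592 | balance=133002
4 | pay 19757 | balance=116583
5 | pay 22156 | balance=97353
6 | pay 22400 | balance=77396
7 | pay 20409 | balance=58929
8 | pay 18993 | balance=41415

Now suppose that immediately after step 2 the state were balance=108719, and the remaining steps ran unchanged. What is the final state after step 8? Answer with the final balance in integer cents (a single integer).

0

state after step 2 := balance=108719
3 | pay 21592 | balance=89855
4 | pay 19757 | balance=72353
5 | pay 22156 | balance=52013
6 | pay 22400 | balance=30918
7 | pay 20409 | balance=11285
8 | pay 18993 | balance=0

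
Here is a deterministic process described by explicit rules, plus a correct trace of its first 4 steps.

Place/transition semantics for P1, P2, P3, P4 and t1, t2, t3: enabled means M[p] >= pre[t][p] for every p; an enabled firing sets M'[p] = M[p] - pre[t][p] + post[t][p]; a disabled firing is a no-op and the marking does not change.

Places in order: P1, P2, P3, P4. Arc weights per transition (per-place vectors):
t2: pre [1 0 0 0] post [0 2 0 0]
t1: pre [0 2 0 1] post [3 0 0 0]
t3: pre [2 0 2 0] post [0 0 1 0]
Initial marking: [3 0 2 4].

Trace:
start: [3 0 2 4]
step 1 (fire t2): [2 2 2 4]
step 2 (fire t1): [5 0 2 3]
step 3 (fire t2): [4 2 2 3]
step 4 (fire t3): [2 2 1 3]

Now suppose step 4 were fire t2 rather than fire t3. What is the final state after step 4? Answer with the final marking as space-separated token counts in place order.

(re-executing from step 4 with the substitution; state before step 4: [4 2 2 3])
step 4 (fire t2): [3 4 2 3]

3 4 2 3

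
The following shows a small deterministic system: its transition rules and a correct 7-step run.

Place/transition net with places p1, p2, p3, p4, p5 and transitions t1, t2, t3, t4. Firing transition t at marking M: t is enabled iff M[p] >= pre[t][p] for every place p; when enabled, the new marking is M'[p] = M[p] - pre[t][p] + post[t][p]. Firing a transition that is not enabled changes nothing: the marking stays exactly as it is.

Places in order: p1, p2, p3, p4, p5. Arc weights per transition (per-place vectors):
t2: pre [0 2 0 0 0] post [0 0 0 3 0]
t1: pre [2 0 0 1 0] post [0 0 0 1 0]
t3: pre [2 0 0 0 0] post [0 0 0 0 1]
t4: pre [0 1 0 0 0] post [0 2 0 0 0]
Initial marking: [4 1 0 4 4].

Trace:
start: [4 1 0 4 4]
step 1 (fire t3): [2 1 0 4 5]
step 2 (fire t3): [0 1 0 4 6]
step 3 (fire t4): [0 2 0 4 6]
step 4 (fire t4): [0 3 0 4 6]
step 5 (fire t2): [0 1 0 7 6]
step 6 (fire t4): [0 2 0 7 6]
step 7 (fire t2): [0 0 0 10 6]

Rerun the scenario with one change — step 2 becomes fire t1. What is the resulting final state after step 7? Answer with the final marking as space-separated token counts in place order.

0 0 0 10 5

(re-executing from step 2 with the substitution; state before step 2: [2 1 0 4 5])
step 2 (fire t1): [0 1 0 4 5]
step 3 (fire t4): [0 2 0 4 5]
step 4 (fire t4): [0 3 0 4 5]
step 5 (fire t2): [0 1 0 7 5]
step 6 (fire t4): [0 2 0 7 5]
step 7 (fire t2): [0 0 0 10 5]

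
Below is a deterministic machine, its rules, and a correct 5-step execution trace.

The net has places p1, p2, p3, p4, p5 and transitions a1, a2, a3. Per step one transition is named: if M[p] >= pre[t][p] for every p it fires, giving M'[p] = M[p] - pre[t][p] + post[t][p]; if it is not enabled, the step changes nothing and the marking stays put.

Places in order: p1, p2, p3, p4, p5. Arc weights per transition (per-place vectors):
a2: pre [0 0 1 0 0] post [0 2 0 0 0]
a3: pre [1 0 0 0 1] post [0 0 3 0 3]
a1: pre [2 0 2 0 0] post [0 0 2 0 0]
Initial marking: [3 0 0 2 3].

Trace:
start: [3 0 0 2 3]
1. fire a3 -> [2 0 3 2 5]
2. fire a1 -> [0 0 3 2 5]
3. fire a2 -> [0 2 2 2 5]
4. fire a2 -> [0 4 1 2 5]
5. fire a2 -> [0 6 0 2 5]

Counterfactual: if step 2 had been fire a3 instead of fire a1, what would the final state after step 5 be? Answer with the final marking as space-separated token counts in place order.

1 6 3 2 7

(re-executing from step 2 with the substitution; state before step 2: [2 0 3 2 5])
2. fire a3 -> [1 0 6 2 7]
3. fire a2 -> [1 2 5 2 7]
4. fire a2 -> [1 4 4 2 7]
5. fire a2 -> [1 6 3 2 7]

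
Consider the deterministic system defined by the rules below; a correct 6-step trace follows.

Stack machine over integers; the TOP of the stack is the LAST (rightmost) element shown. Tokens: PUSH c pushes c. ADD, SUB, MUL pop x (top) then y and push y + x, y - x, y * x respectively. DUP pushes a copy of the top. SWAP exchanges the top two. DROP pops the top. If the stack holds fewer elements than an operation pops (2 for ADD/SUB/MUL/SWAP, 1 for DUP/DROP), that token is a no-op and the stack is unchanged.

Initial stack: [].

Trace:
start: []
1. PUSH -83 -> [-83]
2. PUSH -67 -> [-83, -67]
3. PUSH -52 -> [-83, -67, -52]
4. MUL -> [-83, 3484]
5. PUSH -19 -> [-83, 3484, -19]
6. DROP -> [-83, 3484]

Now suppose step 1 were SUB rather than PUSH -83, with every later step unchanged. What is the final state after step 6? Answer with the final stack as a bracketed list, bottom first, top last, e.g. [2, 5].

[3484]

(re-executing from step 1 with the substitution; state before step 1: [])
1. SUB -> []
2. PUSH -67 -> [-67]
3. PUSH -52 -> [-67, -52]
4. MUL -> [3484]
5. PUSH -19 -> [3484, -19]
6. DROP -> [3484]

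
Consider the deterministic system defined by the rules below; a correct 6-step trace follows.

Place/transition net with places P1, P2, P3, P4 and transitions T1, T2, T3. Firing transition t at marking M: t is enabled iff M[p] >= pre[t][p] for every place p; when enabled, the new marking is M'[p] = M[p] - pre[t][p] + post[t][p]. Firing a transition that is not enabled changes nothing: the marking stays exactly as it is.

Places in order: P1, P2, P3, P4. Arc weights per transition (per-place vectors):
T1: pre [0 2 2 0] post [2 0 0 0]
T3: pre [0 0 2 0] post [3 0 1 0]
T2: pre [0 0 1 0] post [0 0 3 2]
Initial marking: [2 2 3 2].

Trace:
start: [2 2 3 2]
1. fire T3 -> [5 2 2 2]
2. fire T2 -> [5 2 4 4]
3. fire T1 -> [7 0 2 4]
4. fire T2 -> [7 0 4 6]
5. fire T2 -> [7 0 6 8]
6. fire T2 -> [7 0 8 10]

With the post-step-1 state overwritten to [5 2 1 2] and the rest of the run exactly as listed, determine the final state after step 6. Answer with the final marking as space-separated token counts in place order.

state after step 1 := [5 2 1 2]
2. fire T2 -> [5 2 3 4]
3. fire T1 -> [7 0 1 4]
4. fire T2 -> [7 0 3 6]
5. fire T2 -> [7 0 5 8]
6. fire T2 -> [7 0 7 10]

7 0 7 10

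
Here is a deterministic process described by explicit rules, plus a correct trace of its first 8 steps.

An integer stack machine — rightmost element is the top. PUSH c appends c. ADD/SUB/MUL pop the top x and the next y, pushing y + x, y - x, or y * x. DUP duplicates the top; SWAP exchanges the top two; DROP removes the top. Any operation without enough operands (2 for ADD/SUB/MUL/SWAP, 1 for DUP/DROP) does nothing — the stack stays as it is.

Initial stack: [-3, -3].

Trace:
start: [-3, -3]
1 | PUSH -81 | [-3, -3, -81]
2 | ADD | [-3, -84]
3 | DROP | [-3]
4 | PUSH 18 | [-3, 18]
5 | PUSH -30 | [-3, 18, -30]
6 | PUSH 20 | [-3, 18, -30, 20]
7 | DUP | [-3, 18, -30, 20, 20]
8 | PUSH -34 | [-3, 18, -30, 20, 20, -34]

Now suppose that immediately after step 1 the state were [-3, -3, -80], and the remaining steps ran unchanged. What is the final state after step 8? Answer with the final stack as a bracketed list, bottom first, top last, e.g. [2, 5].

state after step 1 := [-3, -3, -80]
2 | ADD | [-3, -83]
3 | DROP | [-3]
4 | PUSH 18 | [-3, 18]
5 | PUSH -30 | [-3, 18, -30]
6 | PUSH 20 | [-3, 18, -30, 20]
7 | DUP | [-3, 18, -30, 20, 20]
8 | PUSH -34 | [-3, 18, -30, 20, 20, -34]

[-3, 18, -30, 20, 20, -34]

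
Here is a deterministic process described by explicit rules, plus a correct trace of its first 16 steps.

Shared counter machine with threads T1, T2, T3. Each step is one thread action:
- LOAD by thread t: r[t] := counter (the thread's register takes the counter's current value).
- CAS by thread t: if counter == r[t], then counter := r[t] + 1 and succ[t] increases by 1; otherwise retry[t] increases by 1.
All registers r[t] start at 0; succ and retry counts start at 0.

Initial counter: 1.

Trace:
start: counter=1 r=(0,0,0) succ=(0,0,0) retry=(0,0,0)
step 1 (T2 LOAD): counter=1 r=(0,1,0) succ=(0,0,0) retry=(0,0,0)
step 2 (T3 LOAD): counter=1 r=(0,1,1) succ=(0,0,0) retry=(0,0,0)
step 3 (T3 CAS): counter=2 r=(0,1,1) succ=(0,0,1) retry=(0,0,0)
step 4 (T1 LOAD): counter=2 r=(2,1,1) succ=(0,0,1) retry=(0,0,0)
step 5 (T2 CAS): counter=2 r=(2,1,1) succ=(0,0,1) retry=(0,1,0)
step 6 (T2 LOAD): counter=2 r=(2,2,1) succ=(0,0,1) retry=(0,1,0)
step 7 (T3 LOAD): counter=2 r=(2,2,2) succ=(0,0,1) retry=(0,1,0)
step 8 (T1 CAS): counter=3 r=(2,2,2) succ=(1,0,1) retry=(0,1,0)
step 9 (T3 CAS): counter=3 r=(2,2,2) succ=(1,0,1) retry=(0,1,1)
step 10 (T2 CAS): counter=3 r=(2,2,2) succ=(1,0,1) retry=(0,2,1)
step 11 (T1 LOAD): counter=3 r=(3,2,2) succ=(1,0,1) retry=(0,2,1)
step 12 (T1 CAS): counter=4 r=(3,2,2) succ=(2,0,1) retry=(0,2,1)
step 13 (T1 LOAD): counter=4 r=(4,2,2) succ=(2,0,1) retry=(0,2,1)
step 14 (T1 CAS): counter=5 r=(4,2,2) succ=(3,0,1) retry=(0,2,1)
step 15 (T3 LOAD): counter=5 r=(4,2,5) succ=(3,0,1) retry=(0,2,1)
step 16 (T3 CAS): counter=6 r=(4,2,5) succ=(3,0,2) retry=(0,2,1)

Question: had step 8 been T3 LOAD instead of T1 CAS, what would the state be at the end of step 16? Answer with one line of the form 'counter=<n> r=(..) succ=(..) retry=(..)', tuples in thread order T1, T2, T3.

(re-executing from step 8 with the substitution; state before step 8: counter=2 r=(2,2,2) succ=(0,0,1) retry=(0,1,0))
step 8 (T3 LOAD): counter=2 r=(2,2,2) succ=(0,0,1) retry=(0,1,0)
step 9 (T3 CAS): counter=3 r=(2,2,2) succ=(0,0,2) retry=(0,1,0)
step 10 (T2 CAS): counter=3 r=(2,2,2) succ=(0,0,2) retry=(0,2,0)
step 11 (T1 LOAD): counter=3 r=(3,2,2) succ=(0,0,2) retry=(0,2,0)
step 12 (T1 CAS): counter=4 r=(3,2,2) succ=(1,0,2) retry=(0,2,0)
step 13 (T1 LOAD): counter=4 r=(4,2,2) succ=(1,0,2) retry=(0,2,0)
step 14 (T1 CAS): counter=5 r=(4,2,2) succ=(2,0,2) retry=(0,2,0)
step 15 (T3 LOAD): counter=5 r=(4,2,5) succ=(2,0,2) retry=(0,2,0)
step 16 (T3 CAS): counter=6 r=(4,2,5) succ=(2,0,3) retry=(0,2,0)

counter=6 r=(4,2,5) succ=(2,0,3) retry=(0,2,0)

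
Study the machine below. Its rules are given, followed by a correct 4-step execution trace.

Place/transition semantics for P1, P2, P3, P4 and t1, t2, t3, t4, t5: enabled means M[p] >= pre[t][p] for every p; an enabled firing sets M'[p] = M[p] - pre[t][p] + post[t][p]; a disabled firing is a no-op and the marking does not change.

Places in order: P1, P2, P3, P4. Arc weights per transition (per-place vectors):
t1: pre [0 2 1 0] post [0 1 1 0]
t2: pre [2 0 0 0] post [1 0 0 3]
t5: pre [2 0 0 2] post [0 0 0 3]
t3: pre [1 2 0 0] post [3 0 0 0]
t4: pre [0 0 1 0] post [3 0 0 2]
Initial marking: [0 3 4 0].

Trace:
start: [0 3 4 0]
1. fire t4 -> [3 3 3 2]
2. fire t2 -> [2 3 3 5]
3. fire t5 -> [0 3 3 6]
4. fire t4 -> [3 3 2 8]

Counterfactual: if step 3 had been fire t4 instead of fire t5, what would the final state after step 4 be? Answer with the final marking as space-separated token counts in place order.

8 3 1 9

(re-executing from step 3 with the substitution; state before step 3: [2 3 3 5])
3. fire t4 -> [5 3 2 7]
4. fire t4 -> [8 3 1 9]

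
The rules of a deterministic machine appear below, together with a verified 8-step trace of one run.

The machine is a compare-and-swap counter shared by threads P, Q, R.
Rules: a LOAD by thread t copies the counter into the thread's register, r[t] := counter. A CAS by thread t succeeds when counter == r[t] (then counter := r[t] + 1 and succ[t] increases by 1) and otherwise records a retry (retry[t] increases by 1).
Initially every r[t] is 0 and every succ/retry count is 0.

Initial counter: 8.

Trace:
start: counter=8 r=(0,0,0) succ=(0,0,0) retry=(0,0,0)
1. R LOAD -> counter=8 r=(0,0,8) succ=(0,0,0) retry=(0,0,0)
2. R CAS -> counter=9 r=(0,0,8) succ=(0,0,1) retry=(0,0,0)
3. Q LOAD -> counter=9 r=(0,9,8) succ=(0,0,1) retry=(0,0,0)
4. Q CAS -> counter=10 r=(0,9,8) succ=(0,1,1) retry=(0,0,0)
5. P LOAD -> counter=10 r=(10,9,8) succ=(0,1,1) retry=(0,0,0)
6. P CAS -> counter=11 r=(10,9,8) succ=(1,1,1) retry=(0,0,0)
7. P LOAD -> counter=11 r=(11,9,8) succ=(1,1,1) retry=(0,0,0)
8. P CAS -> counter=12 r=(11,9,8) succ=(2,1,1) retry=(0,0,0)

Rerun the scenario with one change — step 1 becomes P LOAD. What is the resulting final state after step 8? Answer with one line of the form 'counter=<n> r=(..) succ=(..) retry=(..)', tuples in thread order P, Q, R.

(re-executing from step 1 with the substitution; state before step 1: counter=8 r=(0,0,0) succ=(0,0,0) retry=(0,0,0))
1. P LOAD -> counter=8 r=(8,0,0) succ=(0,0,0) retry=(0,0,0)
2. R CAS -> counter=8 r=(8,0,0) succ=(0,0,0) retry=(0,0,1)
3. Q LOAD -> counter=8 r=(8,8,0) succ=(0,0,0) retry=(0,0,1)
4. Q CAS -> counter=9 r=(8,8,0) succ=(0,1,0) retry=(0,0,1)
5. P LOAD -> counter=9 r=(9,8,0) succ=(0,1,0) retry=(0,0,1)
6. P CAS -> counter=10 r=(9,8,0) succ=(1,1,0) retry=(0,0,1)
7. P LOAD -> counter=10 r=(10,8,0) succ=(1,1,0) retry=(0,0,1)
8. P CAS -> counter=11 r=(10,8,0) succ=(2,1,0) retry=(0,0,1)

counter=11 r=(10,8,0) succ=(2,1,0) retry=(0,0,1)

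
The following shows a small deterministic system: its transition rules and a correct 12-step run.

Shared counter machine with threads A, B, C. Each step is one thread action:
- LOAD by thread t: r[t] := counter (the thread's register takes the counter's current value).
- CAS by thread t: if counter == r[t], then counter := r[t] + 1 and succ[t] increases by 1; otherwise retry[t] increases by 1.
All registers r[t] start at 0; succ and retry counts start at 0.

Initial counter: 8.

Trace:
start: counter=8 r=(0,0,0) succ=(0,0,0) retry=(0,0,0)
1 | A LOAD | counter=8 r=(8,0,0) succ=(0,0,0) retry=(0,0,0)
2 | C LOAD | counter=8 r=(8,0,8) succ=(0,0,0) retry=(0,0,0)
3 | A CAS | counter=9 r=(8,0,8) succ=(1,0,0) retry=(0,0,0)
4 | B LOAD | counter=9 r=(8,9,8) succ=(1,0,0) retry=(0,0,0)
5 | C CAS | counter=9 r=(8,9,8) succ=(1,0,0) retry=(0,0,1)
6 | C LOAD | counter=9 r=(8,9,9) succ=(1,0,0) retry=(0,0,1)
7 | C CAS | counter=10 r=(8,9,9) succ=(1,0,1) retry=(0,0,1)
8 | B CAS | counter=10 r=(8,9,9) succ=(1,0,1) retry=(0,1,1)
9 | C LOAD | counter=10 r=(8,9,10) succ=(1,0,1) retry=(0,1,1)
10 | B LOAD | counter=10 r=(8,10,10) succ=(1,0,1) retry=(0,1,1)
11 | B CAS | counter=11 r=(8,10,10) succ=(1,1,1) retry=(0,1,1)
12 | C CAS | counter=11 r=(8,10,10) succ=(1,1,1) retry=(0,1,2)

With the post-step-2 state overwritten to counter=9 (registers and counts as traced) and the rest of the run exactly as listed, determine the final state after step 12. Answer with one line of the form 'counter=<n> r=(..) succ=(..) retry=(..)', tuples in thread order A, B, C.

counter=11 r=(8,10,10) succ=(0,1,1) retry=(1,1,2)

state after step 2 := counter=9 r=(8,0,8) succ=(0,0,0) retry=(0,0,0)
3 | A CAS | counter=9 r=(8,0,8) succ=(0,0,0) retry=(1,0,0)
4 | B LOAD | counter=9 r=(8,9,8) succ=(0,0,0) retry=(1,0,0)
5 | C CAS | counter=9 r=(8,9,8) succ=(0,0,0) retry=(1,0,1)
6 | C LOAD | counter=9 r=(8,9,9) succ=(0,0,0) retry=(1,0,1)
7 | C CAS | counter=10 r=(8,9,9) succ=(0,0,1) retry=(1,0,1)
8 | B CAS | counter=10 r=(8,9,9) succ=(0,0,1) retry=(1,1,1)
9 | C LOAD | counter=10 r=(8,9,10) succ=(0,0,1) retry=(1,1,1)
10 | B LOAD | counter=10 r=(8,10,10) succ=(0,0,1) retry=(1,1,1)
11 | B CAS | counter=11 r=(8,10,10) succ=(0,1,1) retry=(1,1,1)
12 | C CAS | counter=11 r=(8,10,10) succ=(0,1,1) retry=(1,1,2)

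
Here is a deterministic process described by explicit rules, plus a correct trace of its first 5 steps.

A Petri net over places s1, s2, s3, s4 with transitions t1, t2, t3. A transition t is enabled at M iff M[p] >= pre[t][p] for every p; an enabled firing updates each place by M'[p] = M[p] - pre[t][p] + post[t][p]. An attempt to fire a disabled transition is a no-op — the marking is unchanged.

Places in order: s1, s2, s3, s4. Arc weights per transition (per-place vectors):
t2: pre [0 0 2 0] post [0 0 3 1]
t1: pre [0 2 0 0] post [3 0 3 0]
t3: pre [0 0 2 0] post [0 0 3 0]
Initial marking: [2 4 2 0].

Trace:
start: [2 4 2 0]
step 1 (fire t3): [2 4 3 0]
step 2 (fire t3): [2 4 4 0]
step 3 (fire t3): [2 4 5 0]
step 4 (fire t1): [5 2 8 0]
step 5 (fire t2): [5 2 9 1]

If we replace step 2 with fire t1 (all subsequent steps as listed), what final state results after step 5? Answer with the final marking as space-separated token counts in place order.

8 0 11 1

(re-executing from step 2 with the substitution; state before step 2: [2 4 3 0])
step 2 (fire t1): [5 2 6 0]
step 3 (fire t3): [5 2 7 0]
step 4 (fire t1): [8 0 10 0]
step 5 (fire t2): [8 0 11 1]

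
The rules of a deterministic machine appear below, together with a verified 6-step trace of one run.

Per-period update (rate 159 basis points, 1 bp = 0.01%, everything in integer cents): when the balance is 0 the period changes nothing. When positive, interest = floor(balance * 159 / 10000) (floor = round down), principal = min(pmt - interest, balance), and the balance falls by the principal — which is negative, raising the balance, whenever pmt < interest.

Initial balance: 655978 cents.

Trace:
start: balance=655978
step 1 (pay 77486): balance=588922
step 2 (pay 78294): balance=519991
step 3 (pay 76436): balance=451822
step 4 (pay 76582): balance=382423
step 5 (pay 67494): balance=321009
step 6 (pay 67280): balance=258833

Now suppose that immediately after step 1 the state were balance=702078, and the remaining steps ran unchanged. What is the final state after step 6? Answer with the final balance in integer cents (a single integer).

state after step 1 := balance=702078
step 2 (pay 78294): balance=634947
step 3 (pay 76436): balance=568606
step 4 (pay 76582): balance=501064
step 5 (pay 67494): balance=441536
step 6 (pay 67280): balance=381276

381276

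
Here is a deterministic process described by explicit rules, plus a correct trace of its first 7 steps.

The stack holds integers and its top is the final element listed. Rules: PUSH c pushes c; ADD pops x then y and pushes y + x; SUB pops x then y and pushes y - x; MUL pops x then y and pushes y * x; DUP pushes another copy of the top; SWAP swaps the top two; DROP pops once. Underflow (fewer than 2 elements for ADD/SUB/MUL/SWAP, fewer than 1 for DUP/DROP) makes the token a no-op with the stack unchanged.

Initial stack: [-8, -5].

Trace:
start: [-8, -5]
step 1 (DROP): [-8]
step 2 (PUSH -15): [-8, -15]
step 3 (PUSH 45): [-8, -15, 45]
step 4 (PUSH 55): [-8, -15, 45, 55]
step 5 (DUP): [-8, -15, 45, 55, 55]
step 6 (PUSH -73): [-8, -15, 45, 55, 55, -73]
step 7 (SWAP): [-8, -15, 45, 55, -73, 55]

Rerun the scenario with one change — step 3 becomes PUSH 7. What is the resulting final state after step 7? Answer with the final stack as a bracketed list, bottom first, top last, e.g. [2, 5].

(re-executing from step 3 with the substitution; state before step 3: [-8, -15])
step 3 (PUSH 7): [-8, -15, 7]
step 4 (PUSH 55): [-8, -15, 7, 55]
step 5 (DUP): [-8, -15, 7, 55, 55]
step 6 (PUSH -73): [-8, -15, 7, 55, 55, -73]
step 7 (SWAP): [-8, -15, 7, 55, -73, 55]

[-8, -15, 7, 55, -73, 55]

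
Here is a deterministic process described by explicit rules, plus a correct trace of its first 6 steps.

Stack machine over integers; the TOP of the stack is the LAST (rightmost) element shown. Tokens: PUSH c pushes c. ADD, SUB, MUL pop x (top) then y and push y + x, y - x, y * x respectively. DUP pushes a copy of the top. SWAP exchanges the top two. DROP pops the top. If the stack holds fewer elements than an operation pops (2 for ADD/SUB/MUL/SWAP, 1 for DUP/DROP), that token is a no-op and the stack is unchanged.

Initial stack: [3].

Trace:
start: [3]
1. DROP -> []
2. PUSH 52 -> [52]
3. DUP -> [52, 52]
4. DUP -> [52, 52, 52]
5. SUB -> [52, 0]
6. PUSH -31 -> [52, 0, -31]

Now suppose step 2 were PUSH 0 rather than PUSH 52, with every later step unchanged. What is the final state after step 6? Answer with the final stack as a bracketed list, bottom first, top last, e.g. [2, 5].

(re-executing from step 2 with the substitution; state before step 2: [])
2. PUSH 0 -> [0]
3. DUP -> [0, 0]
4. DUP -> [0, 0, 0]
5. SUB -> [0, 0]
6. PUSH -31 -> [0, 0, -31]

[0, 0, -31]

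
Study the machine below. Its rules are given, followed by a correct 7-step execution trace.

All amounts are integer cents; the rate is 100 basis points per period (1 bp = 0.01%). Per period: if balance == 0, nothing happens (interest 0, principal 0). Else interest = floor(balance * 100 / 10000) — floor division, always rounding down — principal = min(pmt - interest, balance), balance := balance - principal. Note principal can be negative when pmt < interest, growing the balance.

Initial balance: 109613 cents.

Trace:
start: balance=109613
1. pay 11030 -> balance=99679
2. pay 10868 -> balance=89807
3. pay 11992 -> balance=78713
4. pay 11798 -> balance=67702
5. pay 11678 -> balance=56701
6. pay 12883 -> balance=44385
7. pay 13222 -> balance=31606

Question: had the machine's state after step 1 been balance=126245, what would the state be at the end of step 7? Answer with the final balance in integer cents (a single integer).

59806

state after step 1 := balance=126245
2. pay 10868 -> balance=116639
3. pay 11992 -> balance=105813
4. pay 11798 -> balance=95073
5. pay 11678 -> balance=84345
6. pay 12883 -> balance=72305
7. pay 13222 -> balance=59806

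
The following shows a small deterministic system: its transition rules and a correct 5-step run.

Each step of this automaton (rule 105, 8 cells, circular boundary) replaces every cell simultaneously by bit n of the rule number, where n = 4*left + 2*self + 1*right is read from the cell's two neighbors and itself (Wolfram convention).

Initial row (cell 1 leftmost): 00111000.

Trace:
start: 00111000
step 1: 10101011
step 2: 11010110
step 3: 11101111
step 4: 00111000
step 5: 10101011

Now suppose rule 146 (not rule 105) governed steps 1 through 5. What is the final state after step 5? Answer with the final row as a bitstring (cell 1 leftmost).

(re-executing steps 1..5 under rule 146; state before step 1: 00111000)
step 1: 01010100
step 2: 10000010
step 3: 01000100
step 4: 10101010
step 5: 00000000

00000000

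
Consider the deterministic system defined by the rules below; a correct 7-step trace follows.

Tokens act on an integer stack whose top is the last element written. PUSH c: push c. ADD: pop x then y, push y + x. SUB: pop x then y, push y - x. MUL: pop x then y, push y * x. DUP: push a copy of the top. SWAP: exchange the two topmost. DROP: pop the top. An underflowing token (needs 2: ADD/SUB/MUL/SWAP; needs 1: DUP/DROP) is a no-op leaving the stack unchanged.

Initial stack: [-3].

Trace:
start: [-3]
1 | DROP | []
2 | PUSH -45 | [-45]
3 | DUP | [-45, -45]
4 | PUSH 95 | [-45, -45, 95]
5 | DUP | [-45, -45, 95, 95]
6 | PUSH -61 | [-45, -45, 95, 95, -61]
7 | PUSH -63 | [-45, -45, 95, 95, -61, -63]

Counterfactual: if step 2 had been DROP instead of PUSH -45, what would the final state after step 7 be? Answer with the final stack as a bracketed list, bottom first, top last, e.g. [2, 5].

[95, 95, -61, -63]

(re-executing from step 2 with the substitution; state before step 2: [])
2 | DROP | []
3 | DUP | []
4 | PUSH 95 | [95]
5 | DUP | [95, 95]
6 | PUSH -61 | [95, 95, -61]
7 | PUSH -63 | [95, 95, -61, -63]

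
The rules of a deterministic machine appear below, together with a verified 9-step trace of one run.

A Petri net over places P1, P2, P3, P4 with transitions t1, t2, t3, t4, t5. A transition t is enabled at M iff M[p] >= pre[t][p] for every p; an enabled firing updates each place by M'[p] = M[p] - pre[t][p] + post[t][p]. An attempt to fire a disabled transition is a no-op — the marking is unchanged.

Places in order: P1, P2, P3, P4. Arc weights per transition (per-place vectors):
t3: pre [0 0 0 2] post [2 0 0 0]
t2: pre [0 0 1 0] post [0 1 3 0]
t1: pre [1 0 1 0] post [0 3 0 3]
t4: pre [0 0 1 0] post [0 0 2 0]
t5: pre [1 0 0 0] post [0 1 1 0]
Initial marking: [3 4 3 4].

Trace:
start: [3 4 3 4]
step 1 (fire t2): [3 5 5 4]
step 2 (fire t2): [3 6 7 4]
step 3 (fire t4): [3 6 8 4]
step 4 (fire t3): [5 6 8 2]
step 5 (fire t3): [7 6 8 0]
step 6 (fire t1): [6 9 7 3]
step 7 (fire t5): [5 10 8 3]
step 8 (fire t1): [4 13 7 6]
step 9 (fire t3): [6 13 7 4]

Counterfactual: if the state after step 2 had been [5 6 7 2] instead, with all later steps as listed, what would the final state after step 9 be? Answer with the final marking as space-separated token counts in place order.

state after step 2 := [5 6 7 2]
step 3 (fire t4): [5 6 8 2]
step 4 (fire t3): [7 6 8 0]
step 5 (fire t3): [7 6 8 0]
step 6 (fire t1): [6 9 7 3]
step 7 (fire t5): [5 10 8 3]
step 8 (fire t1): [4 13 7 6]
step 9 (fire t3): [6 13 7 4]

6 13 7 4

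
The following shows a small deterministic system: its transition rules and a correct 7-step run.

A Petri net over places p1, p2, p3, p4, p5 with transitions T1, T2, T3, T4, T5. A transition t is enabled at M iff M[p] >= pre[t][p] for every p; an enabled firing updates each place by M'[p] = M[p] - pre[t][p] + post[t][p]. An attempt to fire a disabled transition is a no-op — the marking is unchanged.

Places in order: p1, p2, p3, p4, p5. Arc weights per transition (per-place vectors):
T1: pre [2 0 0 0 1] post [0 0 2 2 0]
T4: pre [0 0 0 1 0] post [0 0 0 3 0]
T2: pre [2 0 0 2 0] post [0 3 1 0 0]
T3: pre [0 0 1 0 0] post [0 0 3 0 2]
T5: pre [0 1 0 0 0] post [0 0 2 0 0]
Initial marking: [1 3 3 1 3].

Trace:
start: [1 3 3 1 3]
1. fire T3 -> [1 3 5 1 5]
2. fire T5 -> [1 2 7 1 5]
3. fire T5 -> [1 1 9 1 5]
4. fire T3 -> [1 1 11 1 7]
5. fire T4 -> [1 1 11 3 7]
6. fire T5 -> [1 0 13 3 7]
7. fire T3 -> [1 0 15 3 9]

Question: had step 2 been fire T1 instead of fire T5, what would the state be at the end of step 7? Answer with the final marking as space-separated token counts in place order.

1 1 13 3 9

(re-executing from step 2 with the substitution; state before step 2: [1 3 5 1 5])
2. fire T1 -> [1 3 5 1 5]
3. fire T5 -> [1 2 7 1 5]
4. fire T3 -> [1 2 9 1 7]
5. fire T4 -> [1 2 9 3 7]
6. fire T5 -> [1 1 11 3 7]
7. fire T3 -> [1 1 13 3 9]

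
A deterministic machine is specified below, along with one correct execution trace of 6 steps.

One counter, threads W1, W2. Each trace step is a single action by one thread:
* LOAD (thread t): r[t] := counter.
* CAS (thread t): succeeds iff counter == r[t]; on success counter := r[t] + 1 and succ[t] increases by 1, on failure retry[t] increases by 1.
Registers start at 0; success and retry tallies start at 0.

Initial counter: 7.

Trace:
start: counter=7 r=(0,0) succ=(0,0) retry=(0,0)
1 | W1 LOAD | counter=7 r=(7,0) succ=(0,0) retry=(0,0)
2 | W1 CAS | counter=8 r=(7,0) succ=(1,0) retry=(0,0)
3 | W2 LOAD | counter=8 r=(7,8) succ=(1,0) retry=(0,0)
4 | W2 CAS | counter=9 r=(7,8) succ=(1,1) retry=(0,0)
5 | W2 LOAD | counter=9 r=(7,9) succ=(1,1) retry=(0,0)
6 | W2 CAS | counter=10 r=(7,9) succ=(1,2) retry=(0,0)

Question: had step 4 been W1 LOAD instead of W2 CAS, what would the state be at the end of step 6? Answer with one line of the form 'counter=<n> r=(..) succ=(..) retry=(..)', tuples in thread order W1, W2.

counter=9 r=(8,8) succ=(1,1) retry=(0,0)

(re-executing from step 4 with the substitution; state before step 4: counter=8 r=(7,8) succ=(1,0) retry=(0,0))
4 | W1 LOAD | counter=8 r=(8,8) succ=(1,0) retry=(0,0)
5 | W2 LOAD | counter=8 r=(8,8) succ=(1,0) retry=(0,0)
6 | W2 CAS | counter=9 r=(8,8) succ=(1,1) retry=(0,0)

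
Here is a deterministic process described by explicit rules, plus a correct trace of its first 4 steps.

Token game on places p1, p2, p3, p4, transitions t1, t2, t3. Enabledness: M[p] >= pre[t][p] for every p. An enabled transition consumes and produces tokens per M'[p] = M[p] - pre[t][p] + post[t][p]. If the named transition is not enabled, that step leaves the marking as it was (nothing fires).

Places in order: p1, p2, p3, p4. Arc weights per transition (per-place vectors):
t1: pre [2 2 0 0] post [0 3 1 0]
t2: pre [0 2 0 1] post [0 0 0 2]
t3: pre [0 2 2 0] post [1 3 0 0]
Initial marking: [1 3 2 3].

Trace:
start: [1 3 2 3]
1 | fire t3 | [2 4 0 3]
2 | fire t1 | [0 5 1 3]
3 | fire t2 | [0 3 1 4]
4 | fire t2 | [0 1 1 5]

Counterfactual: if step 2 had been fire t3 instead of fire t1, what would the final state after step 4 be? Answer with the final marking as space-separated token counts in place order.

(re-executing from step 2 with the substitution; state before step 2: [2 4 0 3])
2 | fire t3 | [2 4 0 3]
3 | fire t2 | [2 2 0 4]
4 | fire t2 | [2 0 0 5]

2 0 0 5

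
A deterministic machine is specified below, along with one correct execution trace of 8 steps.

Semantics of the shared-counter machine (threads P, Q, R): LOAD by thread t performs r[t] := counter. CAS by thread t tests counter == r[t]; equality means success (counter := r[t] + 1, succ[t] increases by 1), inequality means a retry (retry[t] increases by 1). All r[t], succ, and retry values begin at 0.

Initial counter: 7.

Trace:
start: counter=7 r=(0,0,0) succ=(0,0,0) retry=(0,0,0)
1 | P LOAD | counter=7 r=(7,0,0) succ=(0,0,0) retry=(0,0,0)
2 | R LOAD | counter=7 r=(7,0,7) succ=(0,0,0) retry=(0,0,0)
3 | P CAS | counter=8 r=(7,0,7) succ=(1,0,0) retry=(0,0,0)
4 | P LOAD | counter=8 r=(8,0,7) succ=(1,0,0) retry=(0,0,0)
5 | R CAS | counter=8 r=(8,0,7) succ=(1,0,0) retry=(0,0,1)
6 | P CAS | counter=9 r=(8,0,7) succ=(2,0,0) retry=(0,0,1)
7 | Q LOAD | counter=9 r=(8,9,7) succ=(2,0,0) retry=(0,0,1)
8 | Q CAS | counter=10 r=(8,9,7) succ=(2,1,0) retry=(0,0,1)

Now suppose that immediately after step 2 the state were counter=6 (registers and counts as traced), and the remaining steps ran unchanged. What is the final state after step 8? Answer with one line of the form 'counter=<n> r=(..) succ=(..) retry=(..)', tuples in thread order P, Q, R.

state after step 2 := counter=6 r=(7,0,7) succ=(0,0,0) retry=(0,0,0)
3 | P CAS | counter=6 r=(7,0,7) succ=(0,0,0) retry=(1,0,0)
4 | P LOAD | counter=6 r=(6,0,7) succ=(0,0,0) retry=(1,0,0)
5 | R CAS | counter=6 r=(6,0,7) succ=(0,0,0) retry=(1,0,1)
6 | P CAS | counter=7 r=(6,0,7) succ=(1,0,0) retry=(1,0,1)
7 | Q LOAD | counter=7 r=(6,7,7) succ=(1,0,0) retry=(1,0,1)
8 | Q CAS | counter=8 r=(6,7,7) succ=(1,1,0) retry=(1,0,1)

counter=8 r=(6,7,7) succ=(1,1,0) retry=(1,0,1)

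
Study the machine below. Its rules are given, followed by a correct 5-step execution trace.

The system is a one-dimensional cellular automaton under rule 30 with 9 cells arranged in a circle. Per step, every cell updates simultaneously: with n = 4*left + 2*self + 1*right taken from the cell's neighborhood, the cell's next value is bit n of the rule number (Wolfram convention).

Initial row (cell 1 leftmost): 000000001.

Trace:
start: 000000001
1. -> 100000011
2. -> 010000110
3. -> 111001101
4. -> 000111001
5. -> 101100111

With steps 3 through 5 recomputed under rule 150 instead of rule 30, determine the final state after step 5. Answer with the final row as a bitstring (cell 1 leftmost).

(re-executing steps 3..5 under rule 150; state before step 3: 010000110)
3. -> 111001001
4. -> 110111110
5. -> 000011100

000011100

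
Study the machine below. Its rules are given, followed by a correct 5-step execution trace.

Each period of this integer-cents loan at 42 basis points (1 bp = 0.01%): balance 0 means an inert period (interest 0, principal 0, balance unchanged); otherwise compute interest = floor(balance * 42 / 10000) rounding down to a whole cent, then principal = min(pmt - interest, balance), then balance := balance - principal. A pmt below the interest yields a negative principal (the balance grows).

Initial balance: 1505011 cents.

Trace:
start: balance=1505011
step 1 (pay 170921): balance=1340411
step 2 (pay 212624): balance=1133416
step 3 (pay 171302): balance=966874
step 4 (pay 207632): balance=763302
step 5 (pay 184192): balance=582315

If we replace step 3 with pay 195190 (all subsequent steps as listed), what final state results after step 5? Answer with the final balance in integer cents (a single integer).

558227

(re-executing from step 3 with the substitution; state before step 3: balance=1133416)
step 3 (pay 195190): balance=942986
step 4 (pay 207632): balance=739314
step 5 (pay 184192): balance=558227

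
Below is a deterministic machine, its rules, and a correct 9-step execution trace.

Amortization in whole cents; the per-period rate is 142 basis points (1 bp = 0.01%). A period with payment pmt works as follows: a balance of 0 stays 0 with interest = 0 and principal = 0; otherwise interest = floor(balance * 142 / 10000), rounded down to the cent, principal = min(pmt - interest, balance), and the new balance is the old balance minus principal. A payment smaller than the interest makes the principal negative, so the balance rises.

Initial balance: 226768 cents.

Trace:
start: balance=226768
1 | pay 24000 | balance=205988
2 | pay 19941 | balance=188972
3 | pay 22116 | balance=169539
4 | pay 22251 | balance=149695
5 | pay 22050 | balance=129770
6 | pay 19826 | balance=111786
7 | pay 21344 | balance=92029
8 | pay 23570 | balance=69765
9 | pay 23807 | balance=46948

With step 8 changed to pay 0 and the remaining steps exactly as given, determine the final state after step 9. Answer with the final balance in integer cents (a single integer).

70853

(re-executing from step 8 with the substitution; state before step 8: balance=92029)
8 | pay 0 | balance=93335
9 | pay 23807 | balance=70853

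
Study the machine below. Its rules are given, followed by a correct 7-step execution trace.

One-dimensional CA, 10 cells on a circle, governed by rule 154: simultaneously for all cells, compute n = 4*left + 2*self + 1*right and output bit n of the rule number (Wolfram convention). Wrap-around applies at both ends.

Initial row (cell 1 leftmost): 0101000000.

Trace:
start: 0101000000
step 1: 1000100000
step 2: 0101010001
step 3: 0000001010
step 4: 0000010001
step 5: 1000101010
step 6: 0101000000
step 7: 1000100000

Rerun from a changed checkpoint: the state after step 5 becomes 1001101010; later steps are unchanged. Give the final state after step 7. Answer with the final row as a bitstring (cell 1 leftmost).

state after step 5 := 1001101010
step 6: 0111000000
step 7: 1110100000

1110100000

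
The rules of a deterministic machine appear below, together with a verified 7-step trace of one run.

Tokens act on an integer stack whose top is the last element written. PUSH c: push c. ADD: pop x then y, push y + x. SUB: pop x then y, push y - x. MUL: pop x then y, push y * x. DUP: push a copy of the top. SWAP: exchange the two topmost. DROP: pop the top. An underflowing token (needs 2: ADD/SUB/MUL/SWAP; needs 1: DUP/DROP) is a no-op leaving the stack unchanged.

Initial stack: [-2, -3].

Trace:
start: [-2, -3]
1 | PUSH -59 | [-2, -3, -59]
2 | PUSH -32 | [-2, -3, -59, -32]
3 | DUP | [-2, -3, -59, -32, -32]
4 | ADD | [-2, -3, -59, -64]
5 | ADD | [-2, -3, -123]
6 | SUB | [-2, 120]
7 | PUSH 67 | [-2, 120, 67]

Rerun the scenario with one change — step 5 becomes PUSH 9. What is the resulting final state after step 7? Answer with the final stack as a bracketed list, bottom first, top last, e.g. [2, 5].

[-2, -3, -59, -73, 67]

(re-executing from step 5 with the substitution; state before step 5: [-2, -3, -59, -64])
5 | PUSH 9 | [-2, -3, -59, -64, 9]
6 | SUB | [-2, -3, -59, -73]
7 | PUSH 67 | [-2, -3, -59, -73, 67]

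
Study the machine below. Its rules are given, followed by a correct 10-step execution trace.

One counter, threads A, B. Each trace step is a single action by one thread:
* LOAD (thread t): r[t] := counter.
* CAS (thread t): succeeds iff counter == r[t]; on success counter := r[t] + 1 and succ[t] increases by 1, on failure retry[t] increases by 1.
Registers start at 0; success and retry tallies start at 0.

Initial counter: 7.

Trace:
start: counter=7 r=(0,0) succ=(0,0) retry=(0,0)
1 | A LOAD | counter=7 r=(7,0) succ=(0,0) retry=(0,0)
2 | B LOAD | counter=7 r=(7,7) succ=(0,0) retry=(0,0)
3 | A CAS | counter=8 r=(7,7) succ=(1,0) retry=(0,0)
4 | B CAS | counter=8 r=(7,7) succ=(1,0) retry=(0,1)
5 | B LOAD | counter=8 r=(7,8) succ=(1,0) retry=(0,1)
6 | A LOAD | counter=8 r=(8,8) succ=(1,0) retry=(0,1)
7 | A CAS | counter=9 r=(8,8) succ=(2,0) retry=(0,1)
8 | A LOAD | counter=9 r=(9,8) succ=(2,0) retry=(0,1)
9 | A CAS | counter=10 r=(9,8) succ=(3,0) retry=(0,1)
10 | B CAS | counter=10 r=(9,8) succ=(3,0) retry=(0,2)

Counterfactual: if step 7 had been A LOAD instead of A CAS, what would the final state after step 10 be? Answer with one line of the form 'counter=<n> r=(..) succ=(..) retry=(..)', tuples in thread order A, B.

counter=9 r=(8,8) succ=(2,0) retry=(0,2)

(re-executing from step 7 with the substitution; state before step 7: counter=8 r=(8,8) succ=(1,0) retry=(0,1))
7 | A LOAD | counter=8 r=(8,8) succ=(1,0) retry=(0,1)
8 | A LOAD | counter=8 r=(8,8) succ=(1,0) retry=(0,1)
9 | A CAS | counter=9 r=(8,8) succ=(2,0) retry=(0,1)
10 | B CAS | counter=9 r=(8,8) succ=(2,0) retry=(0,2)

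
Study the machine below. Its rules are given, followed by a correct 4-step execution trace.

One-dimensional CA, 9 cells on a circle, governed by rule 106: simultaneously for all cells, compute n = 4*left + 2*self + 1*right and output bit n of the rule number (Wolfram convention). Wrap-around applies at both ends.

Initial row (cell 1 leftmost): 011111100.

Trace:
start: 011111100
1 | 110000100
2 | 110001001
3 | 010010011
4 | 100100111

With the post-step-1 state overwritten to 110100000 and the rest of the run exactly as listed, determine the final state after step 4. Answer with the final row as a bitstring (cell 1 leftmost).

010000111

state after step 1 := 110100000
2 | 111000001
3 | 001000011
4 | 010000111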